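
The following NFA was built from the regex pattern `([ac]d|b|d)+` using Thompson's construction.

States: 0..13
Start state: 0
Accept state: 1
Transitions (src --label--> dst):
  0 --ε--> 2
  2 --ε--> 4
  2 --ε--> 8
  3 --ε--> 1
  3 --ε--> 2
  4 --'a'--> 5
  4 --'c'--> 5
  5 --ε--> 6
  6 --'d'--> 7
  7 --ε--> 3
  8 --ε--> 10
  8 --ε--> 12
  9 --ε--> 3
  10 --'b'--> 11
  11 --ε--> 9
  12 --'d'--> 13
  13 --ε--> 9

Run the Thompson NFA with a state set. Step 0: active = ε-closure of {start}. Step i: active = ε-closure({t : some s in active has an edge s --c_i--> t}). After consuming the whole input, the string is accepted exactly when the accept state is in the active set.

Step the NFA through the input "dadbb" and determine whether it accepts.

Answer: ACCEPT

Trace:
initial (ε-close {0}): {0,2,4,8,10,12}
'd' @ 1: {1,2,3,4,8,9,10,12,13}  (accept∈set)
'a' @ 2: {5,6}
'd' @ 3: {1,2,3,4,7,8,10,12}  (accept∈set)
'b' @ 4: {1,2,3,4,8,9,10,11,12}  (accept∈set)
'b' @ 5: {1,2,3,4,8,9,10,11,12}  (accept∈set)
final: {1,2,3,4,8,9,10,11,12}; accept 1 in set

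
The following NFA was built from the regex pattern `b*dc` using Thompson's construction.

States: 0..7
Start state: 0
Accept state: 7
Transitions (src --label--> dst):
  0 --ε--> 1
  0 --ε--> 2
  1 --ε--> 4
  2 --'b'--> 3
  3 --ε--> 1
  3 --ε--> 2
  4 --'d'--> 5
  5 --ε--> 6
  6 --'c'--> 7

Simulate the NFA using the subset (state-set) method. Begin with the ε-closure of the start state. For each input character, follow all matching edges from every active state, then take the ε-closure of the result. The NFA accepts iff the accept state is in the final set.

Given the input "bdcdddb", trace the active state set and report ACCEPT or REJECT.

initial (ε-close {0}): {0,1,2,4}
'b' @ 1: {1,2,3,4}
'd' @ 2: {5,6}
'c' @ 3: {7}  [accepting]
'd' @ 4: {}  — state set empty
rest 'ddb' ignored (set empty)
final: {}; accept 7 not in set

Answer: REJECT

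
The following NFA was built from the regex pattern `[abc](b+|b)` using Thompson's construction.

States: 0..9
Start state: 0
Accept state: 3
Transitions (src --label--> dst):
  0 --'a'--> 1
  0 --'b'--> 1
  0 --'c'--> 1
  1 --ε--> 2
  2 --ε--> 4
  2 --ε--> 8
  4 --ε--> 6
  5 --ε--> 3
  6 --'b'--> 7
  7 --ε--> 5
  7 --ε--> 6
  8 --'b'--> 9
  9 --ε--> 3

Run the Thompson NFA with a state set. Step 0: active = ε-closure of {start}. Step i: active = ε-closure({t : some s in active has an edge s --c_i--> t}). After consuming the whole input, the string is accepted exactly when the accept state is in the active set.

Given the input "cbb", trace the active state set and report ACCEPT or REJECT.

Answer: ACCEPT

Derivation:
S₀ = ε-closure({0}) = {0}
'c' @ 1: {1,2,4,6,8}
'b' @ 2: {3,5,6,7,9}  [accepting]
'b' @ 3: {3,5,6,7}  [accepting]
final: {3,5,6,7}; accept 3 in set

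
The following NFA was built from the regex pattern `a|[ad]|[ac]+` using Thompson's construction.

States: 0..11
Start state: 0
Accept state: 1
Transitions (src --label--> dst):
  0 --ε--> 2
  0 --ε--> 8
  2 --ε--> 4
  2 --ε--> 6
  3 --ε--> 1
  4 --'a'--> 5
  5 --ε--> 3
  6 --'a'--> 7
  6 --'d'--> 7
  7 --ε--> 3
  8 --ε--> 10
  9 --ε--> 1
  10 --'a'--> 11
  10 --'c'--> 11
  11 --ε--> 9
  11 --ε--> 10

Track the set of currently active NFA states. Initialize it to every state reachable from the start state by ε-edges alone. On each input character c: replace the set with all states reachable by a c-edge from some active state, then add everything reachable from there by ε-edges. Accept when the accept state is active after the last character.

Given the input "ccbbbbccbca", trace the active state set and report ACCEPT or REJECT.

Answer: REJECT

Derivation:
initial (ε-close {0}): {0,2,4,6,8,10}
'c' @ 1: {1,9,10,11}  (accept∈set)
'c' @ 2: {1,9,10,11}  (accept∈set)
'b' @ 3: {}  — state set empty
rest 'bbbccbca' ignored (set empty)
after full input: {}  (accept=1 not in)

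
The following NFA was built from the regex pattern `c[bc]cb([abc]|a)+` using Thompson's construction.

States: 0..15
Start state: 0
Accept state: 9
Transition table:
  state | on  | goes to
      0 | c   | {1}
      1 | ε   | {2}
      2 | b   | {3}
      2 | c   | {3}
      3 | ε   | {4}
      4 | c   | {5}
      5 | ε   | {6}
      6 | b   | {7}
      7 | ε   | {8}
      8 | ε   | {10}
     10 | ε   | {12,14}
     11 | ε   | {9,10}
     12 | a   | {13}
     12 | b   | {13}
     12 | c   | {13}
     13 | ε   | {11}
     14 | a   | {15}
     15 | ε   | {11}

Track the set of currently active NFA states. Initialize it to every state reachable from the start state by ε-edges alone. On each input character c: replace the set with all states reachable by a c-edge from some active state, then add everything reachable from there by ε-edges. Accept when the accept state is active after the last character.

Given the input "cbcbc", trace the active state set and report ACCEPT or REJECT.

Answer: ACCEPT

Derivation:
start: ε-closure({0}) = {0}
'c' @ 1: {1,2}
'b' @ 2: {3,4}
'c' @ 3: {5,6}
'b' @ 4: {7,8,10,12,14}
'c' @ 5: {9,10,11,12,13,14}  (accept∈set)
after full input: {9,10,11,12,13,14}  (accept=9 in)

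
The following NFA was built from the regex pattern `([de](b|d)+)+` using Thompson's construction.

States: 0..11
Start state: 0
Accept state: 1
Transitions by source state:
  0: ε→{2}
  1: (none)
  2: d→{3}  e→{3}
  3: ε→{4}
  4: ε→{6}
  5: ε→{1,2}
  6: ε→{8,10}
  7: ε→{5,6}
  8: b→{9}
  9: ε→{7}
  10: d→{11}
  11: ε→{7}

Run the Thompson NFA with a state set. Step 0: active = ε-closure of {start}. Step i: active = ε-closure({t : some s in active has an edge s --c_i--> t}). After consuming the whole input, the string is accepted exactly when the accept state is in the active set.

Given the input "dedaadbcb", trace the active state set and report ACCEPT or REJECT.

Answer: REJECT

Derivation:
S₀ = ε-closure({0}) = {0,2}
'd' @ 1: {3,4,6,8,10}
'e' @ 2: {}  — state set empty
rest 'daadbcb' ignored (set empty)
end set {} — state 1 not in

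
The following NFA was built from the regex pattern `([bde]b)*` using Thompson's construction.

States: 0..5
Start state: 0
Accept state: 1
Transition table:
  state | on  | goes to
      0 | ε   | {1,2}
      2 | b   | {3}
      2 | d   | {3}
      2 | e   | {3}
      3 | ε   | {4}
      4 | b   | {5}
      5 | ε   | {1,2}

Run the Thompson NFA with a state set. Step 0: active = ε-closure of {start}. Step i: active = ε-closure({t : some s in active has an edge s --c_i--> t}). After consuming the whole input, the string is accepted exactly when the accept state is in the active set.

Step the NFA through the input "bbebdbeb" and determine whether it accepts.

start: ε-closure({0}) = {0,1,2}
'b' @ 1: {3,4}
'b' @ 2: {1,2,5}  (accept∈set)
'e' @ 3: {3,4}
'b' @ 4: {1,2,5}  (accept∈set)
'd' @ 5: {3,4}
'b' @ 6: {1,2,5}  (accept∈set)
'e' @ 7: {3,4}
'b' @ 8: {1,2,5}  (accept∈set)
final: {1,2,5}; accept 1 in set

Answer: ACCEPT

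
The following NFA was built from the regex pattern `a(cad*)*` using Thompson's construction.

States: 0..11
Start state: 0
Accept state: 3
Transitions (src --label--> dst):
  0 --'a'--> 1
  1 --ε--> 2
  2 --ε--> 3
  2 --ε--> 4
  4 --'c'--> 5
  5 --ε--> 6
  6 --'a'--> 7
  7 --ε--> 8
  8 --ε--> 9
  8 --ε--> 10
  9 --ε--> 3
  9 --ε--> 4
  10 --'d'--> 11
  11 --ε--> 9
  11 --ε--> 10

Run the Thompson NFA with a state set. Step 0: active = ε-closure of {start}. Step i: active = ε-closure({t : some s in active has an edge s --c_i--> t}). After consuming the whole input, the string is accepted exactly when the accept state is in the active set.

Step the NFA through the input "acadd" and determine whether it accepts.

S₀ = ε-closure({0}) = {0}
'a' @ 1: {1,2,3,4}  ✓accept
'c' @ 2: {5,6}
'a' @ 3: {3,4,7,8,9,10}  ✓accept
'd' @ 4: {3,4,9,10,11}  ✓accept
'd' @ 5: {3,4,9,10,11}  ✓accept
end set {3,4,9,10,11} — state 3 in

Answer: ACCEPT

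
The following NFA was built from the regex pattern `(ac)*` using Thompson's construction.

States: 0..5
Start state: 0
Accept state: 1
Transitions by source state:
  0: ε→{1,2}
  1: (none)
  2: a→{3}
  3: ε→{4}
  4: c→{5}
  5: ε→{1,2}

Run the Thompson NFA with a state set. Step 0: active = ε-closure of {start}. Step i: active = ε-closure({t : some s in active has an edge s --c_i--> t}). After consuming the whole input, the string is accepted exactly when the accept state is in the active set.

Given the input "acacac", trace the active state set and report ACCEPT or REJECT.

initial (ε-close {0}): {0,1,2}
'a' @ 1: {3,4}
'c' @ 2: {1,2,5}  [accepting]
'a' @ 3: {3,4}
'c' @ 4: {1,2,5}  [accepting]
'a' @ 5: {3,4}
'c' @ 6: {1,2,5}  [accepting]
final: {1,2,5}; accept 1 in set

Answer: ACCEPT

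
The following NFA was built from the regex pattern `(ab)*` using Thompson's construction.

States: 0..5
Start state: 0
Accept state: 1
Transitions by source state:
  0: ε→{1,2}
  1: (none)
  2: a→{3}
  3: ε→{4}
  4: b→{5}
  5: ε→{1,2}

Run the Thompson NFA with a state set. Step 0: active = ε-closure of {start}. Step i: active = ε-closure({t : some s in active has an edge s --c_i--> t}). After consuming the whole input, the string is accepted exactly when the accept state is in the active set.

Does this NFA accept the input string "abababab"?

initial (ε-close {0}): {0,1,2}
'a' @ 1: {3,4}
'b' @ 2: {1,2,5}  [accepting]
'a' @ 3: {3,4}
'b' @ 4: {1,2,5}  [accepting]
'a' @ 5: {3,4}
'b' @ 6: {1,2,5}  [accepting]
'a' @ 7: {3,4}
'b' @ 8: {1,2,5}  [accepting]
end set {1,2,5} — state 1 in

Answer: ACCEPT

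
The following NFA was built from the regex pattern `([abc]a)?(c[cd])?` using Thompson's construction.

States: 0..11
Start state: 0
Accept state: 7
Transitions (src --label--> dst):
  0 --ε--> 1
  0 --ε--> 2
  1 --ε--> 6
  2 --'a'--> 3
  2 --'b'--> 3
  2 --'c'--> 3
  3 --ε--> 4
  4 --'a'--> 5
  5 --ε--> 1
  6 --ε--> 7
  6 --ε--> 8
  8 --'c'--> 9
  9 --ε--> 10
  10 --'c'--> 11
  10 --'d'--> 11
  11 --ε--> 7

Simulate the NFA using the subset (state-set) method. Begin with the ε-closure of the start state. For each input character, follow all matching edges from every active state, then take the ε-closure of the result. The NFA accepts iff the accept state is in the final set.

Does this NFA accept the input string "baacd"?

initial (ε-close {0}): {0,1,2,6,7,8}
'b' @ 1: {3,4}
'a' @ 2: {1,5,6,7,8}  [accepting]
'a' @ 3: {}  — no active states
rest 'cd' ignored (set empty)
after full input: {}  (accept=7 not in)

Answer: REJECT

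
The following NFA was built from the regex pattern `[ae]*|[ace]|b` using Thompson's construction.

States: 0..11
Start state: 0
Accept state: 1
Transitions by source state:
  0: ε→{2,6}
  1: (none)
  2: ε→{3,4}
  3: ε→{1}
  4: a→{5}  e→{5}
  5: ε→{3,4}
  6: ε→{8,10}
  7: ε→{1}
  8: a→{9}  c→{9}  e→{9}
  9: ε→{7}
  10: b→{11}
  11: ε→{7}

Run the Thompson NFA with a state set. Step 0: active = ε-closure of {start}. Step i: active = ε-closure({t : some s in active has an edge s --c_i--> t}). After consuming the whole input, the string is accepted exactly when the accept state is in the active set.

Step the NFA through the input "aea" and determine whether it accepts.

Answer: ACCEPT

Derivation:
start: ε-closure({0}) = {0,1,2,3,4,6,8,10}
'a' @ 1: {1,3,4,5,7,9}  (accept∈set)
'e' @ 2: {1,3,4,5}  (accept∈set)
'a' @ 3: {1,3,4,5}  (accept∈set)
final: {1,3,4,5}; accept 1 in set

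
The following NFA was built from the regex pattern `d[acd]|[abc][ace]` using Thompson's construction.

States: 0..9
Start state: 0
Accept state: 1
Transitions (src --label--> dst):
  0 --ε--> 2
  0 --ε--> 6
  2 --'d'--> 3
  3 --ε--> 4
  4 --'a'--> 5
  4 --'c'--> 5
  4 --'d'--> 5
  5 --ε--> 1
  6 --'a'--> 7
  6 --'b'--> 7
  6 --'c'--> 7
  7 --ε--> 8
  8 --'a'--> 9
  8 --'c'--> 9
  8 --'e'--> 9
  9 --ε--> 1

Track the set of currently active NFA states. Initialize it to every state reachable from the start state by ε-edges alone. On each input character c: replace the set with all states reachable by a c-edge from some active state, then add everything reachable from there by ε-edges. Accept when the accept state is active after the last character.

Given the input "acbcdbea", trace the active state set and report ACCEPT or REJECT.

Answer: REJECT

Derivation:
initial (ε-close {0}): {0,2,6}
'a' @ 1: {7,8}
'c' @ 2: {1,9}  [accepting]
'b' @ 3: {}  — no active states
rest 'cdbea' ignored (set empty)
after full input: {}  (accept=1 not in)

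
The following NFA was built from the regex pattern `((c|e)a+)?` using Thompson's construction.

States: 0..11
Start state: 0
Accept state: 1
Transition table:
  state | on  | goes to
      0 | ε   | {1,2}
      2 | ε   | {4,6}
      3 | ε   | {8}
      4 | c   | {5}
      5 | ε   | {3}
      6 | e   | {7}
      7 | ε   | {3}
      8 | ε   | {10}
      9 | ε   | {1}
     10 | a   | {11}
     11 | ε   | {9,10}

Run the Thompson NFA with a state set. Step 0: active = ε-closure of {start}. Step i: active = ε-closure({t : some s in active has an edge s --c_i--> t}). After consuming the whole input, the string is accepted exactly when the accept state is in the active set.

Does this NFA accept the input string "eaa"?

start: ε-closure({0}) = {0,1,2,4,6}
'e' @ 1: {3,7,8,10}
'a' @ 2: {1,9,10,11}  ✓accept
'a' @ 3: {1,9,10,11}  ✓accept
end set {1,9,10,11} — state 1 in

Answer: ACCEPT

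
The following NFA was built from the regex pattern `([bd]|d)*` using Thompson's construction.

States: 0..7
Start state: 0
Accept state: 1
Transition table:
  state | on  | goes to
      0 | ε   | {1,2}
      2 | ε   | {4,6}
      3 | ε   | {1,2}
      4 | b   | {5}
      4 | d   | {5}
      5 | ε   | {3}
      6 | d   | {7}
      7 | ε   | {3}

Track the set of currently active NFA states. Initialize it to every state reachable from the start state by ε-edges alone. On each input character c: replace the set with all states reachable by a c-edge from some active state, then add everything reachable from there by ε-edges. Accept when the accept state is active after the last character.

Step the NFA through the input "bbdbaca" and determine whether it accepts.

start: ε-closure({0}) = {0,1,2,4,6}
'b' @ 1: {1,2,3,4,5,6}  ✓accept
'b' @ 2: {1,2,3,4,5,6}  ✓accept
'd' @ 3: {1,2,3,4,5,6,7}  ✓accept
'b' @ 4: {1,2,3,4,5,6}  ✓accept
'a' @ 5: {}  — state set empty
rest 'ca' ignored (set empty)
after full input: {}  (accept=1 not in)

Answer: REJECT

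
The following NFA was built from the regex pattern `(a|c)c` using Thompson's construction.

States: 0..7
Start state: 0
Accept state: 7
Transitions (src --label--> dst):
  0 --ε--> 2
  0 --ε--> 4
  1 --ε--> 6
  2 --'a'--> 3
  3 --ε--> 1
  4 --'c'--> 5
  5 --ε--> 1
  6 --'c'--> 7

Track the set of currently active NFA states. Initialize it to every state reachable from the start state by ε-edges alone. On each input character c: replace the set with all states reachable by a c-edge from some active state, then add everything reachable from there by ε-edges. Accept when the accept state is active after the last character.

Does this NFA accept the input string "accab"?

Answer: REJECT

Steps:
start: ε-closure({0}) = {0,2,4}
'a' @ 1: {1,3,6}
'c' @ 2: {7}  [accepting]
'c' @ 3: {}  — state set empty
rest 'ab' ignored (set empty)
after full input: {}  (accept=7 not in)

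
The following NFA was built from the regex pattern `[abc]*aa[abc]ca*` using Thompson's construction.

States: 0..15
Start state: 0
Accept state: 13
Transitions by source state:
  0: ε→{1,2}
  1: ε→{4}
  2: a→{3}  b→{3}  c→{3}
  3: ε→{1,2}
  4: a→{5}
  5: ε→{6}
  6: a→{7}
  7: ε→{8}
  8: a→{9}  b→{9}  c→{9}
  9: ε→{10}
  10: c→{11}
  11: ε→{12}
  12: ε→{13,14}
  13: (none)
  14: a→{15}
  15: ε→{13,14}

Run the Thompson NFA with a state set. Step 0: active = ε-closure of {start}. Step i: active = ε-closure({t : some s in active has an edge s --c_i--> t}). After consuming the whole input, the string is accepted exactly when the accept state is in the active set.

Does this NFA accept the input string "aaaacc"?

initial (ε-close {0}): {0,1,2,4}
'a' @ 1: {1,2,3,4,5,6}
'a' @ 2: {1,2,3,4,5,6,7,8}
'a' @ 3: {1,2,3,4,5,6,7,8,9,10}
'a' @ 4: {1,2,3,4,5,6,7,8,9,10}
'c' @ 5: {1,2,3,4,9,10,11,12,13,14}  (accept∈set)
'c' @ 6: {1,2,3,4,11,12,13,14}  (accept∈set)
final: {1,2,3,4,11,12,13,14}; accept 13 in set

Answer: ACCEPT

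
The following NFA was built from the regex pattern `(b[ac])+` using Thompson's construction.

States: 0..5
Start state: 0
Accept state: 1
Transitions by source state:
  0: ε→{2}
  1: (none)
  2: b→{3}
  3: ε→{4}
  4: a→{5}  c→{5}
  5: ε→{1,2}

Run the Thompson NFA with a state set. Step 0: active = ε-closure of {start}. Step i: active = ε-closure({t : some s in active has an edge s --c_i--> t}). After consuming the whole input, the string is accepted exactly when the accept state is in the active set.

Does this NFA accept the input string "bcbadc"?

S₀ = ε-closure({0}) = {0,2}
'b' @ 1: {3,4}
'c' @ 2: {1,2,5}  ✓accept
'b' @ 3: {3,4}
'a' @ 4: {1,2,5}  ✓accept
'd' @ 5: {}  — no active states
rest 'c' ignored (set empty)
after full input: {}  (accept=1 not in)

Answer: REJECT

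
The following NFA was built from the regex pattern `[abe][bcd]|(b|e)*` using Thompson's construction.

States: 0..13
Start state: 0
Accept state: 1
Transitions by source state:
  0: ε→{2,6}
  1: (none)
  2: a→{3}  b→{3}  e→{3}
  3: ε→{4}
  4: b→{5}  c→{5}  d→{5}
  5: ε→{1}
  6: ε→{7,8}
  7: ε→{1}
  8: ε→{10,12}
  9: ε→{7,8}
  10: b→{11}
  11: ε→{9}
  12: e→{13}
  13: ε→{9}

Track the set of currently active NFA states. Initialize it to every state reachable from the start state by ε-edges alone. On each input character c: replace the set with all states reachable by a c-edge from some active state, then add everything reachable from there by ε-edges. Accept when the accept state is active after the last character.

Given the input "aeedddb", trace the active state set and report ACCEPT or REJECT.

Answer: REJECT

Steps:
initial (ε-close {0}): {0,1,2,6,7,8,10,12}
'a' @ 1: {3,4}
'e' @ 2: {}  — no active states
rest 'edddb' ignored (set empty)
after full input: {}  (accept=1 not in)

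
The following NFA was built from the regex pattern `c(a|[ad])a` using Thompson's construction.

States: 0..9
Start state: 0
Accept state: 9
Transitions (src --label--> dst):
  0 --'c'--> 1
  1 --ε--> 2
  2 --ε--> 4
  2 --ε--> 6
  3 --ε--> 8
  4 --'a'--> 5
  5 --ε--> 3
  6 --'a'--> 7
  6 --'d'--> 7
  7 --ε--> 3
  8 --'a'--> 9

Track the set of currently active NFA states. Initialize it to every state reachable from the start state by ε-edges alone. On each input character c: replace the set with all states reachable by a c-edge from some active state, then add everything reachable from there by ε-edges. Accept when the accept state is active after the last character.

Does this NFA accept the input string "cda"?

start: ε-closure({0}) = {0}
'c' @ 1: {1,2,4,6}
'd' @ 2: {3,7,8}
'a' @ 3: {9}  ✓accept
end set {9} — state 9 in

Answer: ACCEPT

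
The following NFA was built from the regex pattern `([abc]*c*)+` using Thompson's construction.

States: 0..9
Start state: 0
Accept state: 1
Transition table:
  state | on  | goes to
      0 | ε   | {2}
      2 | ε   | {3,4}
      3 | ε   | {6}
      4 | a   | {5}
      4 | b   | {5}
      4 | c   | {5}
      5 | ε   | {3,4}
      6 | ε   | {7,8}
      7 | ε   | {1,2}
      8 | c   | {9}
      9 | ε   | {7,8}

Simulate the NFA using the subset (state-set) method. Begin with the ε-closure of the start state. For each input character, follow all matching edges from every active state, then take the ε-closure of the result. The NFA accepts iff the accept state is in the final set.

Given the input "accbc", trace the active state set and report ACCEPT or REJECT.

Answer: ACCEPT

Derivation:
S₀ = ε-closure({0}) = {0,1,2,3,4,6,7,8}
'a' @ 1: {1,2,3,4,5,6,7,8}  [accepting]
'c' @ 2: {1,2,3,4,5,6,7,8,9}  [accepting]
'c' @ 3: {1,2,3,4,5,6,7,8,9}  [accepting]
'b' @ 4: {1,2,3,4,5,6,7,8}  [accepting]
'c' @ 5: {1,2,3,4,5,6,7,8,9}  [accepting]
final: {1,2,3,4,5,6,7,8,9}; accept 1 in set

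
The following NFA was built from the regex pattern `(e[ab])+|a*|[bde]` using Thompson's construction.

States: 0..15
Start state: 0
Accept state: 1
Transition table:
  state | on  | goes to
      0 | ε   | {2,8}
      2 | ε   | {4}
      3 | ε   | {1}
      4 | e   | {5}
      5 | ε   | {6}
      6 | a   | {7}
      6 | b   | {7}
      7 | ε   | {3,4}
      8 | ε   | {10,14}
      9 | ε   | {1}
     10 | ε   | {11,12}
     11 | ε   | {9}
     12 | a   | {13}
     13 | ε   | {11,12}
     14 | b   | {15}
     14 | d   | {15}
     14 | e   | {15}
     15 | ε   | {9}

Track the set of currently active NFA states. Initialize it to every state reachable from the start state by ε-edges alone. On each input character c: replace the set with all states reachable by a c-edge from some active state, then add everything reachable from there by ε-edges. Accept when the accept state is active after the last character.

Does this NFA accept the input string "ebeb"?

S₀ = ε-closure({0}) = {0,1,2,4,8,9,10,11,12,14}
'e' @ 1: {1,5,6,9,15}  [accepting]
'b' @ 2: {1,3,4,7}  [accepting]
'e' @ 3: {5,6}
'b' @ 4: {1,3,4,7}  [accepting]
final: {1,3,4,7}; accept 1 in set

Answer: ACCEPT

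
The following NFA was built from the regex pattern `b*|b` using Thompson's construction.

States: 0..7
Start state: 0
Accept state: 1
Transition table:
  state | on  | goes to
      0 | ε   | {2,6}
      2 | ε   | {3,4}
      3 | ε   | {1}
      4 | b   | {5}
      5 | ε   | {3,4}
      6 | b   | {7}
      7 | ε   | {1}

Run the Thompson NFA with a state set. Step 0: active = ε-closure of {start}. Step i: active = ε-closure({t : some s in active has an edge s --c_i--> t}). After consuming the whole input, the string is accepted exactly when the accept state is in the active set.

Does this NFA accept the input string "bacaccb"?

S₀ = ε-closure({0}) = {0,1,2,3,4,6}
'b' @ 1: {1,3,4,5,7}  ✓accept
'a' @ 2: {}  — state set empty
rest 'caccb' ignored (set empty)
end set {} — state 1 not in

Answer: REJECT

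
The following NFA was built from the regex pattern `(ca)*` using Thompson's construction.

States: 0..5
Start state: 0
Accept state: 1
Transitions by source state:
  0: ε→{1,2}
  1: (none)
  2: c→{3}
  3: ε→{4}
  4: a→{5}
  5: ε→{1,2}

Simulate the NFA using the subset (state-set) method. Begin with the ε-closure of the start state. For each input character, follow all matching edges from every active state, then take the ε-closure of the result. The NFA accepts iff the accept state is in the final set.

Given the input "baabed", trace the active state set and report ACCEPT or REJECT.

Answer: REJECT

Steps:
S₀ = ε-closure({0}) = {0,1,2}
'b' @ 1: {}  — state set empty
rest 'aabed' ignored (set empty)
final: {}; accept 1 not in set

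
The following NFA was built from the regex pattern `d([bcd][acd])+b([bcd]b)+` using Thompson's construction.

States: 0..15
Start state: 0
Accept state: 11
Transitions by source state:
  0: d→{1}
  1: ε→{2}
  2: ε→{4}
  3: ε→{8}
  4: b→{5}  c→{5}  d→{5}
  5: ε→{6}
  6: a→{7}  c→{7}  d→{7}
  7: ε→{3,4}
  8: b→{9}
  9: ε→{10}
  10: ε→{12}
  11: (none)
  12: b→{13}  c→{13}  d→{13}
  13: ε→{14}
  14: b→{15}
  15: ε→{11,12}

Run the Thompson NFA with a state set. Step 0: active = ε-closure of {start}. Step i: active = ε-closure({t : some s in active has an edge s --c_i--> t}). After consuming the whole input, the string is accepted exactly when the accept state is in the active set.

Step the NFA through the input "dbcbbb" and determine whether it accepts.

initial (ε-close {0}): {0}
'd' @ 1: {1,2,4}
'b' @ 2: {5,6}
'c' @ 3: {3,4,7,8}
'b' @ 4: {5,6,9,10,12}
'b' @ 5: {13,14}
'b' @ 6: {11,12,15}  [accepting]
final: {11,12,15}; accept 11 in set

Answer: ACCEPT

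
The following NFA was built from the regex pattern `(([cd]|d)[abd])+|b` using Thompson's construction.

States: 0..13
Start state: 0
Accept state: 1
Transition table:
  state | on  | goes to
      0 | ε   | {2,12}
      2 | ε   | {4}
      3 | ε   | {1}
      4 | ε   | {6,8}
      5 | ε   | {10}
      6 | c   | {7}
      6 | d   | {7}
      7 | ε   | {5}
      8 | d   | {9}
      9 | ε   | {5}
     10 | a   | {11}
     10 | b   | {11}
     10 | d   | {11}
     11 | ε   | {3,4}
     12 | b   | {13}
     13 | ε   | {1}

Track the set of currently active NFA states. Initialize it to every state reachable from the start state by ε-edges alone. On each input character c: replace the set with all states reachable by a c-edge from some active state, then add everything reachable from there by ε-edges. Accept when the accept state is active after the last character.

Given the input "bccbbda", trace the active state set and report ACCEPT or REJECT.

initial (ε-close {0}): {0,2,4,6,8,12}
'b' @ 1: {1,13}  [accepting]
'c' @ 2: {}  — state set empty
rest 'cbbda' ignored (set empty)
end set {} — state 1 not in

Answer: REJECT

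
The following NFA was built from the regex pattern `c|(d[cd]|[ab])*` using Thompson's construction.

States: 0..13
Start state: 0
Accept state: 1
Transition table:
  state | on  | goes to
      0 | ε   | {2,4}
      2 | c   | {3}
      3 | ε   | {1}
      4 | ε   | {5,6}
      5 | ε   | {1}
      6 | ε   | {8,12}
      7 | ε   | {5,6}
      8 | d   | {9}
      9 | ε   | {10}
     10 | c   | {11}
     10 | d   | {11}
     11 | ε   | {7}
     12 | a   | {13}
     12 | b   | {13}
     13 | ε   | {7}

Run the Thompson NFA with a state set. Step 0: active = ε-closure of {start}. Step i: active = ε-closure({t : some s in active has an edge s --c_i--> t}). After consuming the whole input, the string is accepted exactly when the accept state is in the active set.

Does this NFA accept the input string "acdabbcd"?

Answer: REJECT

Steps:
initial (ε-close {0}): {0,1,2,4,5,6,8,12}
'a' @ 1: {1,5,6,7,8,12,13}  ✓accept
'c' @ 2: {}  — no active states
rest 'dabbcd' ignored (set empty)
end set {} — state 1 not in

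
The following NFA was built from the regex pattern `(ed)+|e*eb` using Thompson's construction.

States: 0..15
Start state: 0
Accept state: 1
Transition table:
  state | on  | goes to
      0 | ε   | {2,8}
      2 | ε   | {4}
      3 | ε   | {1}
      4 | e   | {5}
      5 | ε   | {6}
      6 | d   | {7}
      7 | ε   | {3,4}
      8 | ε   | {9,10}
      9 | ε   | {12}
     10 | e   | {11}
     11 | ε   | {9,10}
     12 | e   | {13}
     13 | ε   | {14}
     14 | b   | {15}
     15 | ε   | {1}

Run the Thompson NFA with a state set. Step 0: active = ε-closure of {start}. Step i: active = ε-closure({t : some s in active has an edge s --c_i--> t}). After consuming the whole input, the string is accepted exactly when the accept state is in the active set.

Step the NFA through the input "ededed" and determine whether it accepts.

Answer: ACCEPT

Trace:
S₀ = ε-closure({0}) = {0,2,4,8,9,10,12}
'e' @ 1: {5,6,9,10,11,12,13,14}
'd' @ 2: {1,3,4,7}  [accepting]
'e' @ 3: {5,6}
'd' @ 4: {1,3,4,7}  [accepting]
'e' @ 5: {5,6}
'd' @ 6: {1,3,4,7}  [accepting]
final: {1,3,4,7}; accept 1 in set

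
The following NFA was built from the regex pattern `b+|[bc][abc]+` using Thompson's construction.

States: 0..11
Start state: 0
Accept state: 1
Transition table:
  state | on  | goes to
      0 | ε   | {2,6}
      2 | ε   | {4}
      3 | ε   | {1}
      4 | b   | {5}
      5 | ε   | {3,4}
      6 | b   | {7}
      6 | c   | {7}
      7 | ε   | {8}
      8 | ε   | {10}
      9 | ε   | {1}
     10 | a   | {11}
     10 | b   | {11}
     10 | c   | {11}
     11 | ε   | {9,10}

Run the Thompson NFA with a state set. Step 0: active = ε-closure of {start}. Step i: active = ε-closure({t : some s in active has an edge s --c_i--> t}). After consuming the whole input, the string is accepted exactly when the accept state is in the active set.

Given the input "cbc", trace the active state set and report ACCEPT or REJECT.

Answer: ACCEPT

Derivation:
start: ε-closure({0}) = {0,2,4,6}
'c' @ 1: {7,8,10}
'b' @ 2: {1,9,10,11}  ✓accept
'c' @ 3: {1,9,10,11}  ✓accept
after full input: {1,9,10,11}  (accept=1 in)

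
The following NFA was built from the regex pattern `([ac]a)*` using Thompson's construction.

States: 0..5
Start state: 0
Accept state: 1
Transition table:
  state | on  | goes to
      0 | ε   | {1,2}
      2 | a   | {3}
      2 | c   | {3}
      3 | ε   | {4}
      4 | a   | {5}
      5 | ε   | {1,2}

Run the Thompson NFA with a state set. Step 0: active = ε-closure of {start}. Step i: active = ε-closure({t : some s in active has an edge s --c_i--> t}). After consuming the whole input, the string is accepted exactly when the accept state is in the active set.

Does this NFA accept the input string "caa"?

initial (ε-close {0}): {0,1,2}
'c' @ 1: {3,4}
'a' @ 2: {1,2,5}  ✓accept
'a' @ 3: {3,4}
final: {3,4}; accept 1 not in set

Answer: REJECT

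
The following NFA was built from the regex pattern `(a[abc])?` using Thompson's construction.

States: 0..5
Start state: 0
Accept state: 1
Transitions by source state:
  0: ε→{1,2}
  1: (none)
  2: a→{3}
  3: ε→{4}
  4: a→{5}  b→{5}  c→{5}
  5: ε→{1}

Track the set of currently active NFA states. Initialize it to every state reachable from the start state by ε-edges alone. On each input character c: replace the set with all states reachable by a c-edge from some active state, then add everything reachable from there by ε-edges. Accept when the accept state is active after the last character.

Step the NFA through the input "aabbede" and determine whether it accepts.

Answer: REJECT

Derivation:
initial (ε-close {0}): {0,1,2}
'a' @ 1: {3,4}
'a' @ 2: {1,5}  ✓accept
'b' @ 3: {}  — dead — no transitions
rest 'bede' ignored (set empty)
after full input: {}  (accept=1 not in)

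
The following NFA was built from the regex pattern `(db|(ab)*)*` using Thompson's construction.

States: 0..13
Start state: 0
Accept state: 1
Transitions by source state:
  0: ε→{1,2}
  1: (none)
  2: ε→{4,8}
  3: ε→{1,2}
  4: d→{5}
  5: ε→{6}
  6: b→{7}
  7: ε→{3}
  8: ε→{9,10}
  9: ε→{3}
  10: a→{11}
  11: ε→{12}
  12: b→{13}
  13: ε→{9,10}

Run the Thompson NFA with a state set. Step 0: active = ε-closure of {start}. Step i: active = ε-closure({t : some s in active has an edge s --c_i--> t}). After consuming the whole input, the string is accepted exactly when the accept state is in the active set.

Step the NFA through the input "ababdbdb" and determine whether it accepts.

initial (ε-close {0}): {0,1,2,3,4,8,9,10}
'a' @ 1: {11,12}
'b' @ 2: {1,2,3,4,8,9,10,13}  [accepting]
'a' @ 3: {11,12}
'b' @ 4: {1,2,3,4,8,9,10,13}  [accepting]
'd' @ 5: {5,6}
'b' @ 6: {1,2,3,4,7,8,9,10}  [accepting]
'd' @ 7: {5,6}
'b' @ 8: {1,2,3,4,7,8,9,10}  [accepting]
final: {1,2,3,4,7,8,9,10}; accept 1 in set

Answer: ACCEPT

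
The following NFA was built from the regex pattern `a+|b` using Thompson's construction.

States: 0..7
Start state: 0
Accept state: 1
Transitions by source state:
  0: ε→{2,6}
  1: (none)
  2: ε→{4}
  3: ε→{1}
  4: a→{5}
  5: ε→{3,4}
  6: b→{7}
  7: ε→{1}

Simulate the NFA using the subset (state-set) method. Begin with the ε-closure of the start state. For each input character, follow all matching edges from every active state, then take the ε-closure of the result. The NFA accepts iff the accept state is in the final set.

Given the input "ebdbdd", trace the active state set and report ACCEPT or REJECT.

Answer: REJECT

Steps:
initial (ε-close {0}): {0,2,4,6}
'e' @ 1: {}  — no active states
rest 'bdbdd' ignored (set empty)
after full input: {}  (accept=1 not in)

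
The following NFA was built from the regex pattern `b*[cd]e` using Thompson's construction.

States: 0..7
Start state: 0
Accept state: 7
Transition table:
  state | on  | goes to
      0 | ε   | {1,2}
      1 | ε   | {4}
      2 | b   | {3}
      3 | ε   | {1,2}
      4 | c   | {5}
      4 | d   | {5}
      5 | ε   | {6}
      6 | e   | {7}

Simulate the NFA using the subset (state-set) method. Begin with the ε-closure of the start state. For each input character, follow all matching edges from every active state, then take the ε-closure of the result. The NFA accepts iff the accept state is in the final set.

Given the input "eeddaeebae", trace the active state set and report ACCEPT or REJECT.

S₀ = ε-closure({0}) = {0,1,2,4}
'e' @ 1: {}  — no active states
rest 'eddaeebae' ignored (set empty)
final: {}; accept 7 not in set

Answer: REJECT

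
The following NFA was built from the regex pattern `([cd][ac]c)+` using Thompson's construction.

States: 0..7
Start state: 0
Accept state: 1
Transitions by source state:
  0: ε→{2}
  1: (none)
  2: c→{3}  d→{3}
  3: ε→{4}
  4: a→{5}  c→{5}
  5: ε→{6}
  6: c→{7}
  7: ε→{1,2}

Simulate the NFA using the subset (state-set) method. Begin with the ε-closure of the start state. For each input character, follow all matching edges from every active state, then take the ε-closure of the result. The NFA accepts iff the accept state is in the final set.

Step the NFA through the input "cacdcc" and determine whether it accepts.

start: ε-closure({0}) = {0,2}
'c' @ 1: {3,4}
'a' @ 2: {5,6}
'c' @ 3: {1,2,7}  (accept∈set)
'd' @ 4: {3,4}
'c' @ 5: {5,6}
'c' @ 6: {1,2,7}  (accept∈set)
after full input: {1,2,7}  (accept=1 in)

Answer: ACCEPT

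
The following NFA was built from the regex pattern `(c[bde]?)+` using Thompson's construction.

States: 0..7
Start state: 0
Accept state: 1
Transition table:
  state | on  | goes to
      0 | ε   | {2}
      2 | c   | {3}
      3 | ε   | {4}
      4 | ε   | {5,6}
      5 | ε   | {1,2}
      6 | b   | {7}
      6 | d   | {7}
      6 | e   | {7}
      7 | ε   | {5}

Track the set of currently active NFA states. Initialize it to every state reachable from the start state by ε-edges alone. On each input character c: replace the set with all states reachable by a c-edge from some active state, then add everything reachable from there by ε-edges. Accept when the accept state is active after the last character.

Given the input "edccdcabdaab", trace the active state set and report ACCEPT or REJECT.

Answer: REJECT

Steps:
initial (ε-close {0}): {0,2}
'e' @ 1: {}  — dead — no transitions
rest 'dccdcabdaab' ignored (set empty)
end set {} — state 1 not in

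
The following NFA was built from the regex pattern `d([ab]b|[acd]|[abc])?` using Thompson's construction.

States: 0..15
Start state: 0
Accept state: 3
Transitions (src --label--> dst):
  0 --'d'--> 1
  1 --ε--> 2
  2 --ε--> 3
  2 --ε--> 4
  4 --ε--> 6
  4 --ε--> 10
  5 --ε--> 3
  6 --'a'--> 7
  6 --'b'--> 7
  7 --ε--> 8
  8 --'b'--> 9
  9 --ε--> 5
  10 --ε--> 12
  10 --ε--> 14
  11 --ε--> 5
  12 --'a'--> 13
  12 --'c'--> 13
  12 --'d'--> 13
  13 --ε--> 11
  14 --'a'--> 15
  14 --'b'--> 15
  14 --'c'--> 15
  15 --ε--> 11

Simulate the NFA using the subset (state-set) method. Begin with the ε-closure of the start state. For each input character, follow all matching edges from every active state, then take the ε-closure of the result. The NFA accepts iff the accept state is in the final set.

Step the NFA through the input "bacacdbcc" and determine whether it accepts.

Answer: REJECT

Derivation:
initial (ε-close {0}): {0}
'b' @ 1: {}  — state set empty
rest 'acacdbcc' ignored (set empty)
final: {}; accept 3 not in set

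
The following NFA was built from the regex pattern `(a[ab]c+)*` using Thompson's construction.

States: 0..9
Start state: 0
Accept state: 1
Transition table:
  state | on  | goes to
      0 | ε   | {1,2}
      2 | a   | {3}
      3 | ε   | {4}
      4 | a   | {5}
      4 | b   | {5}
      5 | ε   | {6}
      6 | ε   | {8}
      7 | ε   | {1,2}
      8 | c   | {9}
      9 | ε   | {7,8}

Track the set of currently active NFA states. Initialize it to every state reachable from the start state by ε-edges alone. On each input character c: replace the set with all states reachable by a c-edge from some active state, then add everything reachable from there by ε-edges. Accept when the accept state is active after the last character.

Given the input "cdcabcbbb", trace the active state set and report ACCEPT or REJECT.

initial (ε-close {0}): {0,1,2}
'c' @ 1: {}  — no active states
rest 'dcabcbbb' ignored (set empty)
end set {} — state 1 not in

Answer: REJECT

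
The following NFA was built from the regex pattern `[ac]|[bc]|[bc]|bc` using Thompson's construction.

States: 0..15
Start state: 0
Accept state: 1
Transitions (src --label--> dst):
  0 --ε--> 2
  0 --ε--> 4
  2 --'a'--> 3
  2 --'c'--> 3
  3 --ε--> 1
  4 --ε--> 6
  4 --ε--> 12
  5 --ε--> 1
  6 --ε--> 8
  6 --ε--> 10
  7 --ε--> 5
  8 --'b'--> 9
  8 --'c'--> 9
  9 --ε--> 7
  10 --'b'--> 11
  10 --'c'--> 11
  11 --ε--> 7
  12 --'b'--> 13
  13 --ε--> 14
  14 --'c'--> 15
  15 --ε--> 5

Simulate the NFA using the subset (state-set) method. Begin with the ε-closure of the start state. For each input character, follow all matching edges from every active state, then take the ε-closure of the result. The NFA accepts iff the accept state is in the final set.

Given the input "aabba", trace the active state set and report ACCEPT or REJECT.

Answer: REJECT

Trace:
initial (ε-close {0}): {0,2,4,6,8,10,12}
'a' @ 1: {1,3}  (accept∈set)
'a' @ 2: {}  — state set empty
rest 'bba' ignored (set empty)
final: {}; accept 1 not in set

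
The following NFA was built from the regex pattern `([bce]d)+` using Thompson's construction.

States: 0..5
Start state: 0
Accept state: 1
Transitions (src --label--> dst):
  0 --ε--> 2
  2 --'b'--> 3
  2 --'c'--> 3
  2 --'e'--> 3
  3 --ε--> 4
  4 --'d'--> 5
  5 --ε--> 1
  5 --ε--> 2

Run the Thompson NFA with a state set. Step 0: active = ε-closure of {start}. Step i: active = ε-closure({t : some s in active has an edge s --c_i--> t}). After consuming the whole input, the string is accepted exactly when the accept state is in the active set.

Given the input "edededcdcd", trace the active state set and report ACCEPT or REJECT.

S₀ = ε-closure({0}) = {0,2}
'e' @ 1: {3,4}
'd' @ 2: {1,2,5}  [accepting]
'e' @ 3: {3,4}
'd' @ 4: {1,2,5}  [accepting]
'e' @ 5: {3,4}
'd' @ 6: {1,2,5}  [accepting]
'c' @ 7: {3,4}
'd' @ 8: {1,2,5}  [accepting]
'c' @ 9: {3,4}
'd' @ 10: {1,2,5}  [accepting]
end set {1,2,5} — state 1 in

Answer: ACCEPT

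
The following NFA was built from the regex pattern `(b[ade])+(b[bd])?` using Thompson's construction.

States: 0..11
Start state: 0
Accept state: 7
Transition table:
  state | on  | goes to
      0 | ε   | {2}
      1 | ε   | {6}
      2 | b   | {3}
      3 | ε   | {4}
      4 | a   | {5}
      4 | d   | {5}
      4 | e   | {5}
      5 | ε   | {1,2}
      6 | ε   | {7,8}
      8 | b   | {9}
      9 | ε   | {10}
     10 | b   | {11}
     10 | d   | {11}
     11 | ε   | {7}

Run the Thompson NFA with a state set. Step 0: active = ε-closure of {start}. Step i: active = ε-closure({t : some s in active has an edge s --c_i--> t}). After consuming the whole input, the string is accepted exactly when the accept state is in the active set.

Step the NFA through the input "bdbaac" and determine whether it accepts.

start: ε-closure({0}) = {0,2}
'b' @ 1: {3,4}
'd' @ 2: {1,2,5,6,7,8}  [accepting]
'b' @ 3: {3,4,9,10}
'a' @ 4: {1,2,5,6,7,8}  [accepting]
'a' @ 5: {}  — dead — no transitions
rest 'c' ignored (set empty)
after full input: {}  (accept=7 not in)

Answer: REJECT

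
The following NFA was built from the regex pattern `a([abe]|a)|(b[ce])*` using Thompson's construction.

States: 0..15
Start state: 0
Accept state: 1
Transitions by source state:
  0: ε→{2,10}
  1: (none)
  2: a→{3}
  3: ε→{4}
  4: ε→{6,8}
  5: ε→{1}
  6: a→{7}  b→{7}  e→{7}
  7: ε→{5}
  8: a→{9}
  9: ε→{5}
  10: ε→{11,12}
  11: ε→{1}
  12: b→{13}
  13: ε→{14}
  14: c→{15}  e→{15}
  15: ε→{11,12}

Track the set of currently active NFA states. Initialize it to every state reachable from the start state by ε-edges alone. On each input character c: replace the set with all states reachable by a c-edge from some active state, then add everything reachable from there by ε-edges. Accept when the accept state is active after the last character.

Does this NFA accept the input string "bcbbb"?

Answer: REJECT

Trace:
start: ε-closure({0}) = {0,1,2,10,11,12}
'b' @ 1: {13,14}
'c' @ 2: {1,11,12,15}  ✓accept
'b' @ 3: {13,14}
'b' @ 4: {}  — no active states
rest 'b' ignored (set empty)
end set {} — state 1 not in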